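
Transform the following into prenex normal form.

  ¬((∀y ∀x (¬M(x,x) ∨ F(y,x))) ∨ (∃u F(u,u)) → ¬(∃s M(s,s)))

Rewrite implications/biconditionals: A → B as ¬A ∨ B.
  ¬(¬((∀y ∀x (¬M(x,x) ∨ F(y,x))) ∨ (∃u F(u,u))) ∨ ¬(∃s M(s,s)))
Move each ¬ inward, flipping quantifiers it crosses:
  ((∀y ∀x (¬M(x,x) ∨ F(y,x))) ∨ (∃u F(u,u))) ∧ (∃s M(s,s))
All bound variables are already distinct, so no renaming is needed.
Pull the quantifiers to the front (each side's bound variable is not free in the other side):
  ∀y ∀x ∃u ∃s ((¬M(x,x) ∨ F(y,x) ∨ F(u,u)) ∧ M(s,s))

∀y ∀x ∃u ∃s ((¬M(x,x) ∨ F(y,x) ∨ F(u,u)) ∧ M(s,s))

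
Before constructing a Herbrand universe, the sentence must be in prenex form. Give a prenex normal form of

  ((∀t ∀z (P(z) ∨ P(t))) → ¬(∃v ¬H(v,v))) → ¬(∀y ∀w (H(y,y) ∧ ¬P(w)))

∀t ∀z ∃v ∃y ∃w ((P(z) ∨ P(t)) ∧ ¬H(v,v) ∨ ¬H(y,y) ∨ P(w))

Eliminate → and ↔ using ¬ and ∨.
  ¬(¬(∀t ∀z (P(z) ∨ P(t))) ∨ ¬(∃v ¬H(v,v))) ∨ ¬(∀y ∀w (H(y,y) ∧ ¬P(w)))
Drive negations inward (¬∀x A ≡ ∃x ¬A, ¬∃x A ≡ ∀x ¬A, De Morgan for ∧/∨):
  (∀t ∀z (P(z) ∨ P(t))) ∧ (∃v ¬H(v,v)) ∨ (∃y ∃w (¬H(y,y) ∨ P(w)))
All bound variables are already distinct, so no renaming is needed.
Extract every quantifier outward, since the variables are now distinct and don't occur free across branches:
  ∀t ∀z ∃v ∃y ∃w ((P(z) ∨ P(t)) ∧ ¬H(v,v) ∨ ¬H(y,y) ∨ P(w))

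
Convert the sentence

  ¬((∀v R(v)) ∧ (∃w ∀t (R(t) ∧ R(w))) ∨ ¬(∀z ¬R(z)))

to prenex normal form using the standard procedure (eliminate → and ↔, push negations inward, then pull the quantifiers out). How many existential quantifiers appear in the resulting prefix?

Drive negations inward (¬∀x A ≡ ∃x ¬A, ¬∃x A ≡ ∀x ¬A, De Morgan for ∧/∨):
  ((∃v ¬R(v)) ∨ (∀w ∃t (¬R(t) ∨ ¬R(w)))) ∧ (∀z ¬R(z))
All bound variables are already distinct, so no renaming is needed.
Pull the quantifiers to the front (each side's bound variable is not free in the other side):
  ∃v ∀w ∃t ∀z ((¬R(v) ∨ ¬R(t) ∨ ¬R(w)) ∧ ¬R(z))
The prefix is ∃v ∀w ∃t ∀z: 2 universal, 2 existential.

2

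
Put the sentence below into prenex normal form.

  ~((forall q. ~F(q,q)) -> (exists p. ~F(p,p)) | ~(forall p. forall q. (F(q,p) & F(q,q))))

Rewrite implications/biconditionals: A → B as ¬A ∨ B.
  ~(~(forall q. ~F(q,q)) | (exists p. ~F(p,p)) | ~(forall p. forall q. (F(q,p) & F(q,q))))
Move each ¬ inward, flipping quantifiers it crosses:
  (forall q. ~F(q,q)) & (forall p. F(p,p)) & (forall p. forall q. (F(q,p) & F(q,q)))
Rename bound variables to avoid capture: p↦u, q↦w.
  (forall q. ~F(q,q)) & (forall p. F(p,p)) & (forall u. forall w. (F(w,u) & F(w,w)))
Pull the quantifiers to the front (each side's bound variable is not free in the other side):
  forall q. forall p. forall u. forall w. (~F(q,q) & F(p,p) & F(w,u) & F(w,w))

forall q. forall p. forall u. forall w. (~F(q,q) & F(p,p) & F(w,u) & F(w,w))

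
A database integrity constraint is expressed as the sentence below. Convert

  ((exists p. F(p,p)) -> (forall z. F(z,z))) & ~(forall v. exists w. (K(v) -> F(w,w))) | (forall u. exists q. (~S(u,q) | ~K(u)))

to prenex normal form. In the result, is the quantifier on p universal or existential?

universal

Eliminate → and ↔ using ¬ and ∨.
  (~(exists p. F(p,p)) | (forall z. F(z,z))) & ~(forall v. exists w. (~K(v) | F(w,w))) | (forall u. exists q. (~S(u,q) | ~K(u)))
Drive negations inward (¬∀x A ≡ ∃x ¬A, ¬∃x A ≡ ∀x ¬A, De Morgan for ∧/∨):
  ((forall p. ~F(p,p)) | (forall z. F(z,z))) & (exists v. forall w. (K(v) & ~F(w,w))) | (forall u. exists q. (~S(u,q) | ~K(u)))
Pull the quantifiers to the front (each side's bound variable is not free in the other side):
  forall p. forall z. exists v. forall w. forall u. exists q. ((~F(p,p) | F(z,z)) & K(v) & ~F(w,w) | ~S(u,q) | ~K(u))
The quantifier exists p sits under an odd number of negations (counting the antecedent side of each →), so it flips to forall p.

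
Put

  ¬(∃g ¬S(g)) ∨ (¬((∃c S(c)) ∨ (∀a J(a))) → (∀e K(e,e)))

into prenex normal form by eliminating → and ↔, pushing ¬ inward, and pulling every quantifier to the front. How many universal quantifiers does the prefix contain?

3

Eliminate → and ↔ using ¬ and ∨.
  ¬(∃g ¬S(g)) ∨ ¬¬((∃c S(c)) ∨ (∀a J(a))) ∨ (∀e K(e,e))
Move each ¬ inward, flipping quantifiers it crosses:
  (∀g S(g)) ∨ (∃c S(c)) ∨ (∀a J(a)) ∨ (∀e K(e,e))
All bound variables are already distinct, so no renaming is needed.
Pull the quantifiers to the front (each side's bound variable is not free in the other side):
  ∀g ∃c ∀a ∀e (S(g) ∨ S(c) ∨ J(a) ∨ K(e,e))
The prefix is ∀g ∃c ∀a ∀e: 3 universal, 1 existential.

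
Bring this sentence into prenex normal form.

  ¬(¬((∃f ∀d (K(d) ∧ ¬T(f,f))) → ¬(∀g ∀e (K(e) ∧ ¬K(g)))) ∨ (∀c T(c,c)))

∀f ∃d ∃g ∃e ∃c ((¬K(d) ∨ T(f,f) ∨ ¬K(e) ∨ K(g)) ∧ ¬T(c,c))

Eliminate → and ↔ using ¬ and ∨.
  ¬(¬(¬(∃f ∀d (K(d) ∧ ¬T(f,f))) ∨ ¬(∀g ∀e (K(e) ∧ ¬K(g)))) ∨ (∀c T(c,c)))
Move each ¬ inward, flipping quantifiers it crosses:
  ((∀f ∃d (¬K(d) ∨ T(f,f))) ∨ (∃g ∃e (¬K(e) ∨ K(g)))) ∧ (∃c ¬T(c,c))
Pull the quantifiers to the front (each side's bound variable is not free in the other side):
  ∀f ∃d ∃g ∃e ∃c ((¬K(d) ∨ T(f,f) ∨ ¬K(e) ∨ K(g)) ∧ ¬T(c,c))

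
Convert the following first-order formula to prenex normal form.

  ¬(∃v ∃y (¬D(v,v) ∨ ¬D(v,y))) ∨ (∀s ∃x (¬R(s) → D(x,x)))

∀v ∀y ∀s ∃x (D(v,v) ∧ D(v,y) ∨ R(s) ∨ D(x,x))

Rewrite implications/biconditionals: A → B as ¬A ∨ B.
  ¬(∃v ∃y (¬D(v,v) ∨ ¬D(v,y))) ∨ (∀s ∃x (¬¬R(s) ∨ D(x,x)))
Push ¬ through the quantifiers and connectives to reach negation normal form:
  (∀v ∀y (D(v,v) ∧ D(v,y))) ∨ (∀s ∃x (R(s) ∨ D(x,x)))
All bound variables are already distinct, so no renaming is needed.
Extract every quantifier outward, since the variables are now distinct and don't occur free across branches:
  ∀v ∀y ∀s ∃x (D(v,v) ∧ D(v,y) ∨ R(s) ∨ D(x,x))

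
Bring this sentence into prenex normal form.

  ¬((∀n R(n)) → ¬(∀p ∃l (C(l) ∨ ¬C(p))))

First replace A → B with ¬A ∨ B.
  ¬(¬(∀n R(n)) ∨ ¬(∀p ∃l (C(l) ∨ ¬C(p))))
Move each ¬ inward, flipping quantifiers it crosses:
  (∀n R(n)) ∧ (∀p ∃l (C(l) ∨ ¬C(p)))
All bound variables are already distinct, so no renaming is needed.
Extract every quantifier outward, since the variables are now distinct and don't occur free across branches:
  ∀n ∀p ∃l (R(n) ∧ (C(l) ∨ ¬C(p)))

∀n ∀p ∃l (R(n) ∧ (C(l) ∨ ¬C(p)))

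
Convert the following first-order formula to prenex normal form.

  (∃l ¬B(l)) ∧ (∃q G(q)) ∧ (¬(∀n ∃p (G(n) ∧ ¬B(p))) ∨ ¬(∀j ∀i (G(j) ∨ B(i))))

∃l ∃q ∃n ∀p ∃j ∃i (¬B(l) ∧ G(q) ∧ (¬G(n) ∨ B(p) ∨ ¬G(j) ∧ ¬B(i)))

Push ¬ through the quantifiers and connectives to reach negation normal form:
  (∃l ¬B(l)) ∧ (∃q G(q)) ∧ ((∃n ∀p (¬G(n) ∨ B(p))) ∨ (∃j ∃i (¬G(j) ∧ ¬B(i))))
All bound variables are already distinct, so no renaming is needed.
Extract every quantifier outward, since the variables are now distinct and don't occur free across branches:
  ∃l ∃q ∃n ∀p ∃j ∃i (¬B(l) ∧ G(q) ∧ (¬G(n) ∨ B(p) ∨ ¬G(j) ∧ ¬B(i)))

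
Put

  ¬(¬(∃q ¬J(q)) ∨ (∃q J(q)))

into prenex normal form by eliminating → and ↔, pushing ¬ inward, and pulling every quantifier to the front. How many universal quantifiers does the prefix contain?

1

Drive negations inward (¬∀x A ≡ ∃x ¬A, ¬∃x A ≡ ∀x ¬A, De Morgan for ∧/∨):
  (∃q ¬J(q)) ∧ (∀q ¬J(q))
Rename bound variables to avoid capture: q↦z1.
  (∃q ¬J(q)) ∧ (∀z1 ¬J(z1))
Pull the quantifiers to the front (each side's bound variable is not free in the other side):
  ∃q ∀z1 (¬J(q) ∧ ¬J(z1))
The prefix is ∃q ∀z1: 1 universal, 1 existential.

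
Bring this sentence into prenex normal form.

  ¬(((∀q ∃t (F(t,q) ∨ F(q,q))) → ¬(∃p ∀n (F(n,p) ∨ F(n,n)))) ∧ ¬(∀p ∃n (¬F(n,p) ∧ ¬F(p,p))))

First replace A → B with ¬A ∨ B.
  ¬((¬(∀q ∃t (F(t,q) ∨ F(q,q))) ∨ ¬(∃p ∀n (F(n,p) ∨ F(n,n)))) ∧ ¬(∀p ∃n (¬F(n,p) ∧ ¬F(p,p))))
Drive negations inward (¬∀x A ≡ ∃x ¬A, ¬∃x A ≡ ∀x ¬A, De Morgan for ∧/∨):
  (∀q ∃t (F(t,q) ∨ F(q,q))) ∧ (∃p ∀n (F(n,p) ∨ F(n,n))) ∨ (∀p ∃n (¬F(n,p) ∧ ¬F(p,p)))
Rename bound variables to avoid capture: p↦y1, n↦r.
  (∀q ∃t (F(t,q) ∨ F(q,q))) ∧ (∃p ∀n (F(n,p) ∨ F(n,n))) ∨ (∀y1 ∃r (¬F(r,y1) ∧ ¬F(y1,y1)))
Finally move all quantifiers to the prefix:
  ∀q ∃t ∃p ∀n ∀y1 ∃r ((F(t,q) ∨ F(q,q)) ∧ (F(n,p) ∨ F(n,n)) ∨ ¬F(r,y1) ∧ ¬F(y1,y1))

∀q ∃t ∃p ∀n ∀y1 ∃r ((F(t,q) ∨ F(q,q)) ∧ (F(n,p) ∨ F(n,n)) ∨ ¬F(r,y1) ∧ ¬F(y1,y1))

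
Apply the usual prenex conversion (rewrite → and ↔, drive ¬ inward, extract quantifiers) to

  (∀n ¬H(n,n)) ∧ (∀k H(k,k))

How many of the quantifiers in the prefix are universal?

2

All bound variables are already distinct, so no renaming is needed.
Pull the quantifiers to the front (each side's bound variable is not free in the other side):
  ∀n ∀k (¬H(n,n) ∧ H(k,k))
The prefix is ∀n ∀k: 2 universal, 0 existential.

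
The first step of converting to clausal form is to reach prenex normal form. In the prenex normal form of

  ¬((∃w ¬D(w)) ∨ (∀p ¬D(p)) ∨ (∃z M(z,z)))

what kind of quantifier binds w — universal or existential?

universal

Push ¬ through the quantifiers and connectives to reach negation normal form:
  (∀w D(w)) ∧ (∃p D(p)) ∧ (∀z ¬M(z,z))
All bound variables are already distinct, so no renaming is needed.
Pull the quantifiers to the front (each side's bound variable is not free in the other side):
  ∀w ∃p ∀z (D(w) ∧ D(p) ∧ ¬M(z,z))
The quantifier ∃w sits under an odd number of negations, so it flips to ∀w.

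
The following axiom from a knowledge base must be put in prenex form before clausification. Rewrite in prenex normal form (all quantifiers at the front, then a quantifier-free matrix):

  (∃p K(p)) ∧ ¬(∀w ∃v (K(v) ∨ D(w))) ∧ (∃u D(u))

∃p ∃w ∀v ∃u (K(p) ∧ ¬K(v) ∧ ¬D(w) ∧ D(u))

Push ¬ through the quantifiers and connectives to reach negation normal form:
  (∃p K(p)) ∧ (∃w ∀v (¬K(v) ∧ ¬D(w))) ∧ (∃u D(u))
All bound variables are already distinct, so no renaming is needed.
Finally move all quantifiers to the prefix:
  ∃p ∃w ∀v ∃u (K(p) ∧ ¬K(v) ∧ ¬D(w) ∧ D(u))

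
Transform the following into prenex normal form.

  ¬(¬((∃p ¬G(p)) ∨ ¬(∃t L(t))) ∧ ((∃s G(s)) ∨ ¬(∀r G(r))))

Drive negations inward (¬∀x A ≡ ∃x ¬A, ¬∃x A ≡ ∀x ¬A, De Morgan for ∧/∨):
  (∃p ¬G(p)) ∨ (∀t ¬L(t)) ∨ (∀s ¬G(s)) ∧ (∀r G(r))
All bound variables are already distinct, so no renaming is needed.
Pull the quantifiers to the front (each side's bound variable is not free in the other side):
  ∃p ∀t ∀s ∀r (¬G(p) ∨ ¬L(t) ∨ ¬G(s) ∧ G(r))

∃p ∀t ∀s ∀r (¬G(p) ∨ ¬L(t) ∨ ¬G(s) ∧ G(r))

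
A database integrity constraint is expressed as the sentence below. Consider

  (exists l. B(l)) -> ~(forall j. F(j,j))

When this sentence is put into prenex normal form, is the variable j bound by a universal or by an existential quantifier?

Eliminate → and ↔ using ¬ and ∨.
  ~(exists l. B(l)) | ~(forall j. F(j,j))
Push ¬ through the quantifiers and connectives to reach negation normal form:
  (forall l. ~B(l)) | (exists j. ~F(j,j))
All bound variables are already distinct, so no renaming is needed.
Finally move all quantifiers to the prefix:
  forall l. exists j. (~B(l) | ~F(j,j))
The quantifier forall j sits under an odd number of negations (counting the antecedent side of each →), so it flips to exists j.

existential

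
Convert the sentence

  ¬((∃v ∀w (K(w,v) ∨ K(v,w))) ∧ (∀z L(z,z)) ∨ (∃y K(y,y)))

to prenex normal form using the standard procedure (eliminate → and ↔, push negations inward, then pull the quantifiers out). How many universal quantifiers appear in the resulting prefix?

Drive negations inward (¬∀x A ≡ ∃x ¬A, ¬∃x A ≡ ∀x ¬A, De Morgan for ∧/∨):
  ((∀v ∃w (¬K(w,v) ∧ ¬K(v,w))) ∨ (∃z ¬L(z,z))) ∧ (∀y ¬K(y,y))
Finally move all quantifiers to the prefix:
  ∀v ∃w ∃z ∀y ((¬K(w,v) ∧ ¬K(v,w) ∨ ¬L(z,z)) ∧ ¬K(y,y))
The prefix is ∀v ∃w ∃z ∀y: 2 universal, 2 existential.

2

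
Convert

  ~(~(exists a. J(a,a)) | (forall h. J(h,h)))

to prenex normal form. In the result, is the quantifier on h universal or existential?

existential

Push ¬ through the quantifiers and connectives to reach negation normal form:
  (exists a. J(a,a)) & (exists h. ~J(h,h))
Finally move all quantifiers to the prefix:
  exists a. exists h. (J(a,a) & ~J(h,h))
The quantifier forall h sits under an odd number of negations, so it flips to exists h.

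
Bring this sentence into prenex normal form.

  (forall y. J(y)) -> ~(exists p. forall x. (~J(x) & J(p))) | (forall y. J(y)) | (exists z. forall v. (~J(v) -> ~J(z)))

Rewrite implications/biconditionals: A → B as ¬A ∨ B.
  ~(forall y. J(y)) | ~(exists p. forall x. (~J(x) & J(p))) | (forall y. J(y)) | (exists z. forall v. (~~J(v) | ~J(z)))
Push ¬ through the quantifiers and connectives to reach negation normal form:
  (exists y. ~J(y)) | (forall p. exists x. (J(x) | ~J(p))) | (forall y. J(y)) | (exists z. forall v. (J(v) | ~J(z)))
Standardize variables apart so no two quantifiers bind the same name: y↦b.
  (exists y. ~J(y)) | (forall p. exists x. (J(x) | ~J(p))) | (forall b. J(b)) | (exists z. forall v. (J(v) | ~J(z)))
Finally move all quantifiers to the prefix:
  exists y. forall p. exists x. forall b. exists z. forall v. (~J(y) | J(x) | ~J(p) | J(b) | J(v) | ~J(z))

exists y. forall p. exists x. forall b. exists z. forall v. (~J(y) | J(x) | ~J(p) | J(b) | J(v) | ~J(z))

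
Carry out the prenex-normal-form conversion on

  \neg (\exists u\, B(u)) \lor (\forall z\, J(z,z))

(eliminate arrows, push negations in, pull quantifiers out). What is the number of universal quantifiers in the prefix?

2

Move each ¬ inward, flipping quantifiers it crosses:
  (\forall u\, \neg B(u)) \lor (\forall z\, J(z,z))
All bound variables are already distinct, so no renaming is needed.
Pull the quantifiers to the front (each side's bound variable is not free in the other side):
  \forall u\, \forall z\, (\neg B(u) \lor J(z,z))
The prefix is \forall u \forall z: 2 universal, 0 existential.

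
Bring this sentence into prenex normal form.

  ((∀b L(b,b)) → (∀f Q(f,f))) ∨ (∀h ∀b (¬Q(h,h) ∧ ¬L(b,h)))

Rewrite implications/biconditionals: A → B as ¬A ∨ B.
  ¬(∀b L(b,b)) ∨ (∀f Q(f,f)) ∨ (∀h ∀b (¬Q(h,h) ∧ ¬L(b,h)))
Push ¬ through the quantifiers and connectives to reach negation normal form:
  (∃b ¬L(b,b)) ∨ (∀f Q(f,f)) ∨ (∀h ∀b (¬Q(h,h) ∧ ¬L(b,h)))
Rename bound variables to avoid capture: b↦s.
  (∃b ¬L(b,b)) ∨ (∀f Q(f,f)) ∨ (∀h ∀s (¬Q(h,h) ∧ ¬L(s,h)))
Finally move all quantifiers to the prefix:
  ∃b ∀f ∀h ∀s (¬L(b,b) ∨ Q(f,f) ∨ ¬Q(h,h) ∧ ¬L(s,h))

∃b ∀f ∀h ∀s (¬L(b,b) ∨ Q(f,f) ∨ ¬Q(h,h) ∧ ¬L(s,h))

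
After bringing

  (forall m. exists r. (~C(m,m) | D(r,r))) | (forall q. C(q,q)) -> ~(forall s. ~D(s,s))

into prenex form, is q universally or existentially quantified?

Rewrite implications/biconditionals: A → B as ¬A ∨ B.
  ~((forall m. exists r. (~C(m,m) | D(r,r))) | (forall q. C(q,q))) | ~(forall s. ~D(s,s))
Push ¬ through the quantifiers and connectives to reach negation normal form:
  (exists m. forall r. (C(m,m) & ~D(r,r))) & (exists q. ~C(q,q)) | (exists s. D(s,s))
All bound variables are already distinct, so no renaming is needed.
Pull the quantifiers to the front (each side's bound variable is not free in the other side):
  exists m. forall r. exists q. exists s. (C(m,m) & ~D(r,r) & ~C(q,q) | D(s,s))
The quantifier forall q sits under an odd number of negations (counting the antecedent side of each →), so it flips to exists q.

existential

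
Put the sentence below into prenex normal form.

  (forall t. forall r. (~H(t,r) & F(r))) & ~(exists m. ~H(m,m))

Drive negations inward (¬∀x A ≡ ∃x ¬A, ¬∃x A ≡ ∀x ¬A, De Morgan for ∧/∨):
  (forall t. forall r. (~H(t,r) & F(r))) & (forall m. H(m,m))
Pull the quantifiers to the front (each side's bound variable is not free in the other side):
  forall t. forall r. forall m. (~H(t,r) & F(r) & H(m,m))

forall t. forall r. forall m. (~H(t,r) & F(r) & H(m,m))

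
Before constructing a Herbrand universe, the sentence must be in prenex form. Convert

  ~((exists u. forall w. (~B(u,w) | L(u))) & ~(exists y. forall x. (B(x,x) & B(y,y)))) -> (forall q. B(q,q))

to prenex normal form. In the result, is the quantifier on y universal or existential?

universal

Eliminate → and ↔ using ¬ and ∨.
  ~~((exists u. forall w. (~B(u,w) | L(u))) & ~(exists y. forall x. (B(x,x) & B(y,y)))) | (forall q. B(q,q))
Drive negations inward (¬∀x A ≡ ∃x ¬A, ¬∃x A ≡ ∀x ¬A, De Morgan for ∧/∨):
  (exists u. forall w. (~B(u,w) | L(u))) & (forall y. exists x. (~B(x,x) | ~B(y,y))) | (forall q. B(q,q))
All bound variables are already distinct, so no renaming is needed.
Finally move all quantifiers to the prefix:
  exists u. forall w. forall y. exists x. forall q. ((~B(u,w) | L(u)) & (~B(x,x) | ~B(y,y)) | B(q,q))
The quantifier exists y sits under an odd number of negations (counting the antecedent side of each →), so it flips to forall y.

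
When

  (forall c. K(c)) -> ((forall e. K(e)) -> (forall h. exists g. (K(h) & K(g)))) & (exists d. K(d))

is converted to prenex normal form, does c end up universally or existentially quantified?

existential

Rewrite implications/biconditionals: A → B as ¬A ∨ B.
  ~(forall c. K(c)) | (~(forall e. K(e)) | (forall h. exists g. (K(h) & K(g)))) & (exists d. K(d))
Drive negations inward (¬∀x A ≡ ∃x ¬A, ¬∃x A ≡ ∀x ¬A, De Morgan for ∧/∨):
  (exists c. ~K(c)) | ((exists e. ~K(e)) | (forall h. exists g. (K(h) & K(g)))) & (exists d. K(d))
All bound variables are already distinct, so no renaming is needed.
Extract every quantifier outward, since the variables are now distinct and don't occur free across branches:
  exists c. exists e. forall h. exists g. exists d. (~K(c) | (~K(e) | K(h) & K(g)) & K(d))
The quantifier forall c sits under an odd number of negations (counting the antecedent side of each →), so it flips to exists c.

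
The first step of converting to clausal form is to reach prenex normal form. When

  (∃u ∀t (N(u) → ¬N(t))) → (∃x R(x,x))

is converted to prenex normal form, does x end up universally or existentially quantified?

existential

Rewrite implications/biconditionals: A → B as ¬A ∨ B.
  ¬(∃u ∀t (¬N(u) ∨ ¬N(t))) ∨ (∃x R(x,x))
Push ¬ through the quantifiers and connectives to reach negation normal form:
  (∀u ∃t (N(u) ∧ N(t))) ∨ (∃x R(x,x))
All bound variables are already distinct, so no renaming is needed.
Pull the quantifiers to the front (each side's bound variable is not free in the other side):
  ∀u ∃t ∃x (N(u) ∧ N(t) ∨ R(x,x))
The quantifier ∃x sits under an even number of negations (counting the antecedent side of each →), so it remains existential.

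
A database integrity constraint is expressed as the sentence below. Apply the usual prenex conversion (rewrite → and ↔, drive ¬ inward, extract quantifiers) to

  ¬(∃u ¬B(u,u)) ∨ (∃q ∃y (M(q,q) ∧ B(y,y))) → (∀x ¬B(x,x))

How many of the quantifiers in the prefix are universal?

Eliminate → and ↔ using ¬ and ∨.
  ¬(¬(∃u ¬B(u,u)) ∨ (∃q ∃y (M(q,q) ∧ B(y,y)))) ∨ (∀x ¬B(x,x))
Drive negations inward (¬∀x A ≡ ∃x ¬A, ¬∃x A ≡ ∀x ¬A, De Morgan for ∧/∨):
  (∃u ¬B(u,u)) ∧ (∀q ∀y (¬M(q,q) ∨ ¬B(y,y))) ∨ (∀x ¬B(x,x))
Pull the quantifiers to the front (each side's bound variable is not free in the other side):
  ∃u ∀q ∀y ∀x (¬B(u,u) ∧ (¬M(q,q) ∨ ¬B(y,y)) ∨ ¬B(x,x))
The prefix is ∃u ∀q ∀y ∀x: 3 universal, 1 existential.

3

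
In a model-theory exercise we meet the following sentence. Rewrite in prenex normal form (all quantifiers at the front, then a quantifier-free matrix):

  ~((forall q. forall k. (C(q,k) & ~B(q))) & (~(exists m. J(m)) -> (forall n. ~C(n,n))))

First replace A → B with ¬A ∨ B.
  ~((forall q. forall k. (C(q,k) & ~B(q))) & (~~(exists m. J(m)) | (forall n. ~C(n,n))))
Move each ¬ inward, flipping quantifiers it crosses:
  (exists q. exists k. (~C(q,k) | B(q))) | (forall m. ~J(m)) & (exists n. C(n,n))
All bound variables are already distinct, so no renaming is needed.
Finally move all quantifiers to the prefix:
  exists q. exists k. forall m. exists n. (~C(q,k) | B(q) | ~J(m) & C(n,n))

exists q. exists k. forall m. exists n. (~C(q,k) | B(q) | ~J(m) & C(n,n))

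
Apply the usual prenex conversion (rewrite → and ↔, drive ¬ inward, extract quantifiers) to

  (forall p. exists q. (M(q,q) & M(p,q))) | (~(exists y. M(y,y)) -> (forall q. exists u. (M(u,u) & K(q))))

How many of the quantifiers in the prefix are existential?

3

Eliminate → and ↔ using ¬ and ∨.
  (forall p. exists q. (M(q,q) & M(p,q))) | ~~(exists y. M(y,y)) | (forall q. exists u. (M(u,u) & K(q)))
Push ¬ through the quantifiers and connectives to reach negation normal form:
  (forall p. exists q. (M(q,q) & M(p,q))) | (exists y. M(y,y)) | (forall q. exists u. (M(u,u) & K(q)))
Give each quantifier a distinct variable: q↦a.
  (forall p. exists q. (M(q,q) & M(p,q))) | (exists y. M(y,y)) | (forall a. exists u. (M(u,u) & K(a)))
Pull the quantifiers to the front (each side's bound variable is not free in the other side):
  forall p. exists q. exists y. forall a. exists u. (M(q,q) & M(p,q) | M(y,y) | M(u,u) & K(a))
The prefix is forall p exists q exists y forall a exists u: 2 universal, 3 existential.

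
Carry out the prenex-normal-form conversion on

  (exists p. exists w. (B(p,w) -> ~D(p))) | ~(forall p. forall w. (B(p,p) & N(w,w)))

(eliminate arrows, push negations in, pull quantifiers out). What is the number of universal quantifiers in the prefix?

Eliminate → and ↔ using ¬ and ∨.
  (exists p. exists w. (~B(p,w) | ~D(p))) | ~(forall p. forall w. (B(p,p) & N(w,w)))
Move each ¬ inward, flipping quantifiers it crosses:
  (exists p. exists w. (~B(p,w) | ~D(p))) | (exists p. exists w. (~B(p,p) | ~N(w,w)))
Rename bound variables to avoid capture: p↦t, w↦y1.
  (exists p. exists w. (~B(p,w) | ~D(p))) | (exists t. exists y1. (~B(t,t) | ~N(y1,y1)))
Pull the quantifiers to the front (each side's bound variable is not free in the other side):
  exists p. exists w. exists t. exists y1. (~B(p,w) | ~D(p) | ~B(t,t) | ~N(y1,y1))
The prefix is exists p exists w exists t exists y1: 0 universal, 4 existential.

0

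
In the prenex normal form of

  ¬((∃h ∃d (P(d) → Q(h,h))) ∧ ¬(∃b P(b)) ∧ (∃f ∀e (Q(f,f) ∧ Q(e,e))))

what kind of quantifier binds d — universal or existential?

universal

Eliminate → and ↔ using ¬ and ∨.
  ¬((∃h ∃d (¬P(d) ∨ Q(h,h))) ∧ ¬(∃b P(b)) ∧ (∃f ∀e (Q(f,f) ∧ Q(e,e))))
Drive negations inward (¬∀x A ≡ ∃x ¬A, ¬∃x A ≡ ∀x ¬A, De Morgan for ∧/∨):
  (∀h ∀d (P(d) ∧ ¬Q(h,h))) ∨ (∃b P(b)) ∨ (∀f ∃e (¬Q(f,f) ∨ ¬Q(e,e)))
Finally move all quantifiers to the prefix:
  ∀h ∀d ∃b ∀f ∃e (P(d) ∧ ¬Q(h,h) ∨ P(b) ∨ ¬Q(f,f) ∨ ¬Q(e,e))
The quantifier ∃d sits under an odd number of negations (counting the antecedent side of each →), so it flips to ∀d.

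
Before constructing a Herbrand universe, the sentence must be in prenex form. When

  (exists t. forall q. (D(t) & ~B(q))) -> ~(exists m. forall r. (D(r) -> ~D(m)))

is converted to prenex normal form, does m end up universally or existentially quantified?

universal

Eliminate → and ↔ using ¬ and ∨.
  ~(exists t. forall q. (D(t) & ~B(q))) | ~(exists m. forall r. (~D(r) | ~D(m)))
Push ¬ through the quantifiers and connectives to reach negation normal form:
  (forall t. exists q. (~D(t) | B(q))) | (forall m. exists r. (D(r) & D(m)))
Finally move all quantifiers to the prefix:
  forall t. exists q. forall m. exists r. (~D(t) | B(q) | D(r) & D(m))
The quantifier exists m sits under an odd number of negations (counting the antecedent side of each →), so it flips to forall m.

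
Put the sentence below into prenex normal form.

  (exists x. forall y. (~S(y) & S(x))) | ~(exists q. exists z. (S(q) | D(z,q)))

Drive negations inward (¬∀x A ≡ ∃x ¬A, ¬∃x A ≡ ∀x ¬A, De Morgan for ∧/∨):
  (exists x. forall y. (~S(y) & S(x))) | (forall q. forall z. (~S(q) & ~D(z,q)))
All bound variables are already distinct, so no renaming is needed.
Finally move all quantifiers to the prefix:
  exists x. forall y. forall q. forall z. (~S(y) & S(x) | ~S(q) & ~D(z,q))

exists x. forall y. forall q. forall z. (~S(y) & S(x) | ~S(q) & ~D(z,q))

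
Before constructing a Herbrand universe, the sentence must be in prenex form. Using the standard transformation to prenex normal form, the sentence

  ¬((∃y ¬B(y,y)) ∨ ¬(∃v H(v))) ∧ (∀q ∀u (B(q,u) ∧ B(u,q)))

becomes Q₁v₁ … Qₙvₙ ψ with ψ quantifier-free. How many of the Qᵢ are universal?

Push ¬ through the quantifiers and connectives to reach negation normal form:
  (∀y B(y,y)) ∧ (∃v H(v)) ∧ (∀q ∀u (B(q,u) ∧ B(u,q)))
Extract every quantifier outward, since the variables are now distinct and don't occur free across branches:
  ∀y ∃v ∀q ∀u (B(y,y) ∧ H(v) ∧ B(q,u) ∧ B(u,q))
The prefix is ∀y ∃v ∀q ∀u: 3 universal, 1 existential.

3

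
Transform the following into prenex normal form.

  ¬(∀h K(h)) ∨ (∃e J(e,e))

∃h ∃e (¬K(h) ∨ J(e,e))

Move each ¬ inward, flipping quantifiers it crosses:
  (∃h ¬K(h)) ∨ (∃e J(e,e))
All bound variables are already distinct, so no renaming is needed.
Finally move all quantifiers to the prefix:
  ∃h ∃e (¬K(h) ∨ J(e,e))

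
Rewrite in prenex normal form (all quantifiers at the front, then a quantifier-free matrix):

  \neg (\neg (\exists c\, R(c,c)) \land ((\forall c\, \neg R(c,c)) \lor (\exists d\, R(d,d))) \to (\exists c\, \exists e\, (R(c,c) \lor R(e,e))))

\forall c\, \forall w1\, \exists d\, \forall v1\, \forall e\, (\neg R(c,c) \land (\neg R(w1,w1) \lor R(d,d)) \land \neg R(v1,v1) \land \neg R(e,e))

First replace A → B with ¬A ∨ B.
  \neg (\neg (\neg (\exists c\, R(c,c)) \land ((\forall c\, \neg R(c,c)) \lor (\exists d\, R(d,d)))) \lor (\exists c\, \exists e\, (R(c,c) \lor R(e,e))))
Move each ¬ inward, flipping quantifiers it crosses:
  (\forall c\, \neg R(c,c)) \land ((\forall c\, \neg R(c,c)) \lor (\exists d\, R(d,d))) \land (\forall c\, \forall e\, (\neg R(c,c) \land \neg R(e,e)))
Give each quantifier a distinct variable: c↦w1, c↦v1.
  (\forall c\, \neg R(c,c)) \land ((\forall w1\, \neg R(w1,w1)) \lor (\exists d\, R(d,d))) \land (\forall v1\, \forall e\, (\neg R(v1,v1) \land \neg R(e,e)))
Finally move all quantifiers to the prefix:
  \forall c\, \forall w1\, \exists d\, \forall v1\, \forall e\, (\neg R(c,c) \land (\neg R(w1,w1) \lor R(d,d)) \land \neg R(v1,v1) \land \neg R(e,e))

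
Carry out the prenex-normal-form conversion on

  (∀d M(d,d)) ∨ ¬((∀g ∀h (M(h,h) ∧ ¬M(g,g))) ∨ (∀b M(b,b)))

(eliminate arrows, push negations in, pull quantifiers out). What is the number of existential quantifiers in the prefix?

Drive negations inward (¬∀x A ≡ ∃x ¬A, ¬∃x A ≡ ∀x ¬A, De Morgan for ∧/∨):
  (∀d M(d,d)) ∨ (∃g ∃h (¬M(h,h) ∨ M(g,g))) ∧ (∃b ¬M(b,b))
All bound variables are already distinct, so no renaming is needed.
Pull the quantifiers to the front (each side's bound variable is not free in the other side):
  ∀d ∃g ∃h ∃b (M(d,d) ∨ (¬M(h,h) ∨ M(g,g)) ∧ ¬M(b,b))
The prefix is ∀d ∃g ∃h ∃b: 1 universal, 3 existential.

3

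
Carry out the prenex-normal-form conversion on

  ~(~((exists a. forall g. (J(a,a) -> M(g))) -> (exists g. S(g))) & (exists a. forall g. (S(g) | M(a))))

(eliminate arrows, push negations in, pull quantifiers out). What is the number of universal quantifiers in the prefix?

2

First replace A → B with ¬A ∨ B.
  ~(~(~(exists a. forall g. (~J(a,a) | M(g))) | (exists g. S(g))) & (exists a. forall g. (S(g) | M(a))))
Move each ¬ inward, flipping quantifiers it crosses:
  (forall a. exists g. (J(a,a) & ~M(g))) | (exists g. S(g)) | (forall a. exists g. (~S(g) & ~M(a)))
Standardize variables apart so no two quantifiers bind the same name: g↦p, a↦x, g↦t.
  (forall a. exists g. (J(a,a) & ~M(g))) | (exists p. S(p)) | (forall x. exists t. (~S(t) & ~M(x)))
Extract every quantifier outward, since the variables are now distinct and don't occur free across branches:
  forall a. exists g. exists p. forall x. exists t. (J(a,a) & ~M(g) | S(p) | ~S(t) & ~M(x))
The prefix is forall a exists g exists p forall x exists t: 2 universal, 3 existential.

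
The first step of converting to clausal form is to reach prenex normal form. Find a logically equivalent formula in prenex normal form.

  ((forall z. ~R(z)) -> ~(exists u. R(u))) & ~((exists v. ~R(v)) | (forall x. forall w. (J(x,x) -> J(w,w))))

Eliminate → and ↔ using ¬ and ∨.
  (~(forall z. ~R(z)) | ~(exists u. R(u))) & ~((exists v. ~R(v)) | (forall x. forall w. (~J(x,x) | J(w,w))))
Move each ¬ inward, flipping quantifiers it crosses:
  ((exists z. R(z)) | (forall u. ~R(u))) & (forall v. R(v)) & (exists x. exists w. (J(x,x) & ~J(w,w)))
Pull the quantifiers to the front (each side's bound variable is not free in the other side):
  exists z. forall u. forall v. exists x. exists w. ((R(z) | ~R(u)) & R(v) & J(x,x) & ~J(w,w))

exists z. forall u. forall v. exists x. exists w. ((R(z) | ~R(u)) & R(v) & J(x,x) & ~J(w,w))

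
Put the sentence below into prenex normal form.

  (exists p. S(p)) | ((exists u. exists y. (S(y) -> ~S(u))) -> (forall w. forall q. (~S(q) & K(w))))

exists p. forall u. forall y. forall w. forall q. (S(p) | S(y) & S(u) | ~S(q) & K(w))

First replace A → B with ¬A ∨ B.
  (exists p. S(p)) | ~(exists u. exists y. (~S(y) | ~S(u))) | (forall w. forall q. (~S(q) & K(w)))
Drive negations inward (¬∀x A ≡ ∃x ¬A, ¬∃x A ≡ ∀x ¬A, De Morgan for ∧/∨):
  (exists p. S(p)) | (forall u. forall y. (S(y) & S(u))) | (forall w. forall q. (~S(q) & K(w)))
Extract every quantifier outward, since the variables are now distinct and don't occur free across branches:
  exists p. forall u. forall y. forall w. forall q. (S(p) | S(y) & S(u) | ~S(q) & K(w))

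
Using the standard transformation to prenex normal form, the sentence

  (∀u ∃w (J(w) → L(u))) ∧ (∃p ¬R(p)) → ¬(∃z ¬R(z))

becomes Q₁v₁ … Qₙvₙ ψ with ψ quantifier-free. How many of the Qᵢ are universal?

3

Eliminate → and ↔ using ¬ and ∨.
  ¬((∀u ∃w (¬J(w) ∨ L(u))) ∧ (∃p ¬R(p))) ∨ ¬(∃z ¬R(z))
Push ¬ through the quantifiers and connectives to reach negation normal form:
  (∃u ∀w (J(w) ∧ ¬L(u))) ∨ (∀p R(p)) ∨ (∀z R(z))
All bound variables are already distinct, so no renaming is needed.
Finally move all quantifiers to the prefix:
  ∃u ∀w ∀p ∀z (J(w) ∧ ¬L(u) ∨ R(p) ∨ R(z))
The prefix is ∃u ∀w ∀p ∀z: 3 universal, 1 existential.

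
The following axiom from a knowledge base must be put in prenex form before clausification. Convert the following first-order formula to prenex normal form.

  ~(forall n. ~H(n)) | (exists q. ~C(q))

Push ¬ through the quantifiers and connectives to reach negation normal form:
  (exists n. H(n)) | (exists q. ~C(q))
All bound variables are already distinct, so no renaming is needed.
Pull the quantifiers to the front (each side's bound variable is not free in the other side):
  exists n. exists q. (H(n) | ~C(q))

exists n. exists q. (H(n) | ~C(q))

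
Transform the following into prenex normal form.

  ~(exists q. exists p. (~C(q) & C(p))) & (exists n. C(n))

forall q. forall p. exists n. ((C(q) | ~C(p)) & C(n))

Move each ¬ inward, flipping quantifiers it crosses:
  (forall q. forall p. (C(q) | ~C(p))) & (exists n. C(n))
Finally move all quantifiers to the prefix:
  forall q. forall p. exists n. ((C(q) | ~C(p)) & C(n))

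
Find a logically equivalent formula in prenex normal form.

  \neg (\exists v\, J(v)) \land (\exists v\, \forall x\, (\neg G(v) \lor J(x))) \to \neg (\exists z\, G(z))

Rewrite implications/biconditionals: A → B as ¬A ∨ B.
  \neg (\neg (\exists v\, J(v)) \land (\exists v\, \forall x\, (\neg G(v) \lor J(x)))) \lor \neg (\exists z\, G(z))
Move each ¬ inward, flipping quantifiers it crosses:
  (\exists v\, J(v)) \lor (\forall v\, \exists x\, (G(v) \land \neg J(x))) \lor (\forall z\, \neg G(z))
Standardize variables apart so no two quantifiers bind the same name: v↦b.
  (\exists v\, J(v)) \lor (\forall b\, \exists x\, (G(b) \land \neg J(x))) \lor (\forall z\, \neg G(z))
Finally move all quantifiers to the prefix:
  \exists v\, \forall b\, \exists x\, \forall z\, (J(v) \lor G(b) \land \neg J(x) \lor \neg G(z))

\exists v\, \forall b\, \exists x\, \forall z\, (J(v) \lor G(b) \land \neg J(x) \lor \neg G(z))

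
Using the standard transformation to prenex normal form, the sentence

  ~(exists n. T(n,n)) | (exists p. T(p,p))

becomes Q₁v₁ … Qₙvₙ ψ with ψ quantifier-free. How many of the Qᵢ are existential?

Push ¬ through the quantifiers and connectives to reach negation normal form:
  (forall n. ~T(n,n)) | (exists p. T(p,p))
Finally move all quantifiers to the prefix:
  forall n. exists p. (~T(n,n) | T(p,p))
The prefix is forall n exists p: 1 universal, 1 existential.

1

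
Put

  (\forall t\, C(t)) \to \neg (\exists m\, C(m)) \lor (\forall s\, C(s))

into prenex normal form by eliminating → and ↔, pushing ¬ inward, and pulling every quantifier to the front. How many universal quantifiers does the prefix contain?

2

First replace A → B with ¬A ∨ B.
  \neg (\forall t\, C(t)) \lor \neg (\exists m\, C(m)) \lor (\forall s\, C(s))
Move each ¬ inward, flipping quantifiers it crosses:
  (\exists t\, \neg C(t)) \lor (\forall m\, \neg C(m)) \lor (\forall s\, C(s))
All bound variables are already distinct, so no renaming is needed.
Extract every quantifier outward, since the variables are now distinct and don't occur free across branches:
  \exists t\, \forall m\, \forall s\, (\neg C(t) \lor \neg C(m) \lor C(s))
The prefix is \exists t \forall m \forall s: 2 universal, 1 existential.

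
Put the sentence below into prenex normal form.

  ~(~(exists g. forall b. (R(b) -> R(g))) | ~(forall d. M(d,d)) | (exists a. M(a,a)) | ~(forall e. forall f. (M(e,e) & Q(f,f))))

First replace A → B with ¬A ∨ B.
  ~(~(exists g. forall b. (~R(b) | R(g))) | ~(forall d. M(d,d)) | (exists a. M(a,a)) | ~(forall e. forall f. (M(e,e) & Q(f,f))))
Move each ¬ inward, flipping quantifiers it crosses:
  (exists g. forall b. (~R(b) | R(g))) & (forall d. M(d,d)) & (forall a. ~M(a,a)) & (forall e. forall f. (M(e,e) & Q(f,f)))
All bound variables are already distinct, so no renaming is needed.
Pull the quantifiers to the front (each side's bound variable is not free in the other side):
  exists g. forall b. forall d. forall a. forall e. forall f. ((~R(b) | R(g)) & M(d,d) & ~M(a,a) & M(e,e) & Q(f,f))

exists g. forall b. forall d. forall a. forall e. forall f. ((~R(b) | R(g)) & M(d,d) & ~M(a,a) & M(e,e) & Q(f,f))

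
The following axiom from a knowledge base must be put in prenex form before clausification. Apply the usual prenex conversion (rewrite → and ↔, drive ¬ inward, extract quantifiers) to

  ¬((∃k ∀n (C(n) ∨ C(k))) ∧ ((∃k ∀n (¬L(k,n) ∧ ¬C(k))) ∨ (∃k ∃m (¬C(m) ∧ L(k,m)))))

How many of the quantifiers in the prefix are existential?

Push ¬ through the quantifiers and connectives to reach negation normal form:
  (∀k ∃n (¬C(n) ∧ ¬C(k))) ∨ (∀k ∃n (L(k,n) ∨ C(k))) ∧ (∀k ∀m (C(m) ∨ ¬L(k,m)))
Standardize variables apart so no two quantifiers bind the same name: k↦p, n↦r, k↦v.
  (∀k ∃n (¬C(n) ∧ ¬C(k))) ∨ (∀p ∃r (L(p,r) ∨ C(p))) ∧ (∀v ∀m (C(m) ∨ ¬L(v,m)))
Pull the quantifiers to the front (each side's bound variable is not free in the other side):
  ∀k ∃n ∀p ∃r ∀v ∀m (¬C(n) ∧ ¬C(k) ∨ (L(p,r) ∨ C(p)) ∧ (C(m) ∨ ¬L(v,m)))
The prefix is ∀k ∃n ∀p ∃r ∀v ∀m: 4 universal, 2 existential.

2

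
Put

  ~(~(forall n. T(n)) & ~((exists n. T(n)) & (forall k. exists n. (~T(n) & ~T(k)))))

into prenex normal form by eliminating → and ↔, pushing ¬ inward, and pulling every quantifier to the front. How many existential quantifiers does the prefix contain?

Push ¬ through the quantifiers and connectives to reach negation normal form:
  (forall n. T(n)) | (exists n. T(n)) & (forall k. exists n. (~T(n) & ~T(k)))
Rename bound variables to avoid capture: n↦s, n↦p.
  (forall n. T(n)) | (exists s. T(s)) & (forall k. exists p. (~T(p) & ~T(k)))
Extract every quantifier outward, since the variables are now distinct and don't occur free across branches:
  forall n. exists s. forall k. exists p. (T(n) | T(s) & ~T(p) & ~T(k))
The prefix is forall n exists s forall k exists p: 2 universal, 2 existential.

2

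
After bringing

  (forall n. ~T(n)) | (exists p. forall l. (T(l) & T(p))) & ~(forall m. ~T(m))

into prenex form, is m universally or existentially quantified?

existential

Push ¬ through the quantifiers and connectives to reach negation normal form:
  (forall n. ~T(n)) | (exists p. forall l. (T(l) & T(p))) & (exists m. T(m))
All bound variables are already distinct, so no renaming is needed.
Pull the quantifiers to the front (each side's bound variable is not free in the other side):
  forall n. exists p. forall l. exists m. (~T(n) | T(l) & T(p) & T(m))
The quantifier forall m sits under an odd number of negations, so it flips to exists m.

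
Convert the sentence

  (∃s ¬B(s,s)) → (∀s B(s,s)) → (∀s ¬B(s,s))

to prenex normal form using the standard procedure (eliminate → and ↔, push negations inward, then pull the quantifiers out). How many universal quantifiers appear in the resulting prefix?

First replace A → B with ¬A ∨ B.
  ¬(∃s ¬B(s,s)) ∨ ¬(∀s B(s,s)) ∨ (∀s ¬B(s,s))
Move each ¬ inward, flipping quantifiers it crosses:
  (∀s B(s,s)) ∨ (∃s ¬B(s,s)) ∨ (∀s ¬B(s,s))
Give each quantifier a distinct variable: s↦t, s↦v1.
  (∀s B(s,s)) ∨ (∃t ¬B(t,t)) ∨ (∀v1 ¬B(v1,v1))
Extract every quantifier outward, since the variables are now distinct and don't occur free across branches:
  ∀s ∃t ∀v1 (B(s,s) ∨ ¬B(t,t) ∨ ¬B(v1,v1))
The prefix is ∀s ∃t ∀v1: 2 universal, 1 existential.

2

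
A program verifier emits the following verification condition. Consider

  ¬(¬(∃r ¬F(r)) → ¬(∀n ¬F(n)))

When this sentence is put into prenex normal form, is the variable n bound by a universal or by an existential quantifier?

universal

Eliminate → and ↔ using ¬ and ∨.
  ¬(¬¬(∃r ¬F(r)) ∨ ¬(∀n ¬F(n)))
Move each ¬ inward, flipping quantifiers it crosses:
  (∀r F(r)) ∧ (∀n ¬F(n))
All bound variables are already distinct, so no renaming is needed.
Extract every quantifier outward, since the variables are now distinct and don't occur free across branches:
  ∀r ∀n (F(r) ∧ ¬F(n))
The quantifier ∀n sits under an even number of negations (counting the antecedent side of each →), so it remains universal.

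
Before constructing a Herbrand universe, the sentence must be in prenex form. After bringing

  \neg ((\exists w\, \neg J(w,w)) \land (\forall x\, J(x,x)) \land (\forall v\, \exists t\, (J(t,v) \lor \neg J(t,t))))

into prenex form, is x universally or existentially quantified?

Move each ¬ inward, flipping quantifiers it crosses:
  (\forall w\, J(w,w)) \lor (\exists x\, \neg J(x,x)) \lor (\exists v\, \forall t\, (\neg J(t,v) \land J(t,t)))
All bound variables are already distinct, so no renaming is needed.
Pull the quantifiers to the front (each side's bound variable is not free in the other side):
  \forall w\, \exists x\, \exists v\, \forall t\, (J(w,w) \lor \neg J(x,x) \lor \neg J(t,v) \land J(t,t))
The quantifier \forall x sits under an odd number of negations, so it flips to \exists x.

existential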